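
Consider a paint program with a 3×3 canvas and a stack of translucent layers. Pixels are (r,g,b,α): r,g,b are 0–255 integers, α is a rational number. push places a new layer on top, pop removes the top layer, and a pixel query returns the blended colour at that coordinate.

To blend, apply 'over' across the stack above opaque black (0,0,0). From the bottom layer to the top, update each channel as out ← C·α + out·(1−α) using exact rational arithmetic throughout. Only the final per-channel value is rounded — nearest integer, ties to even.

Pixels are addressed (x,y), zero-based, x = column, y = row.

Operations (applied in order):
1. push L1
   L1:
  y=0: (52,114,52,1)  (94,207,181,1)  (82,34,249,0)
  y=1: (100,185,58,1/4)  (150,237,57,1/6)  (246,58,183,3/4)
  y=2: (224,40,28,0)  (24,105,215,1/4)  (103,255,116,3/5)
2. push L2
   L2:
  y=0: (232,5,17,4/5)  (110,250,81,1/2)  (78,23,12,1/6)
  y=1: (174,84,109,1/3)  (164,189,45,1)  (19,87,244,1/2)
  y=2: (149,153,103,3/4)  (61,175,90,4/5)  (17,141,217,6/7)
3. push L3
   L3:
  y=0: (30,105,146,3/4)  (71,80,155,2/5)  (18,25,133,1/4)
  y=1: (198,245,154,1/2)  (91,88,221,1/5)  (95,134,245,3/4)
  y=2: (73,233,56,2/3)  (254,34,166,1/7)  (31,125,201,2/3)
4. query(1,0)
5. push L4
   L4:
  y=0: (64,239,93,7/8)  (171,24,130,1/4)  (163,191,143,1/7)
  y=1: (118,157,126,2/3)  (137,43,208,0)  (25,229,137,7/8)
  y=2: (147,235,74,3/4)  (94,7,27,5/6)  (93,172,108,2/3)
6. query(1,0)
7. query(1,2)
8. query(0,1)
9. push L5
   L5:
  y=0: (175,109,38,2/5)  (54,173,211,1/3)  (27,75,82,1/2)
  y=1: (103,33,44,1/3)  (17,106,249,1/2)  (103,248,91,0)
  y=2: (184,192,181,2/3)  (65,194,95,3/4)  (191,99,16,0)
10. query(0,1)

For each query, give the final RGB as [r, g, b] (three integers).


at x=1,y=0 over L1,L2,L3:
L1 α=1: [94, 207, 181]
L2 α=1/2: [102, 457/2, 131]
L3 α=2/5: [448/5, 1691/10, 703/5]
→ [90, 169, 141]

query (1,0) [L1,L2,L3,L4] — begin 0,0,0
L1 α=1: [94, 207, 181]
L2 α=1/2: [102, 457/2, 131]
L3 α=2/5: [448/5, 1691/10, 703/5]
L4 α=1/4: [2199/20, 5313/40, 2759/20]
= [110, 133, 138]

query (1,2) [L1,L2,L3,L4] — begin 0,0,0
+L1 (α=1/4) → [6, 105/4, 215/4]
+L2 (α=4/5) → [50, 581/4, 331/4]
+L3 (α=1/7) → [554/7, 1811/14, 1325/14]
+L4 (α=5/6) → [1922/21, 767/28, 3215/84]
→ [92, 27, 38]

query (0,1) [L1,L2,L3,L4] — begin 0,0,0
L1 α=1/4: [25, 185/4, 29/2]
L2 α=1/3: [224/3, 353/6, 46]
L3 α=1/2: [409/3, 1823/12, 100]
L4 α=2/3: [1117/9, 5591/36, 352/3]
= [124, 155, 117]

(0,1) stack=L1,L2,L3,L4,L5; from [0,0,0]:
L1 α=1/4: [25, 185/4, 29/2]
L2 α=1/3: [224/3, 353/6, 46]
L3 α=1/2: [409/3, 1823/12, 100]
L4 α=2/3: [1117/9, 5591/36, 352/3]
L5 α=1/3: [3161/27, 6185/54, 836/9]
→ [117, 115, 93]


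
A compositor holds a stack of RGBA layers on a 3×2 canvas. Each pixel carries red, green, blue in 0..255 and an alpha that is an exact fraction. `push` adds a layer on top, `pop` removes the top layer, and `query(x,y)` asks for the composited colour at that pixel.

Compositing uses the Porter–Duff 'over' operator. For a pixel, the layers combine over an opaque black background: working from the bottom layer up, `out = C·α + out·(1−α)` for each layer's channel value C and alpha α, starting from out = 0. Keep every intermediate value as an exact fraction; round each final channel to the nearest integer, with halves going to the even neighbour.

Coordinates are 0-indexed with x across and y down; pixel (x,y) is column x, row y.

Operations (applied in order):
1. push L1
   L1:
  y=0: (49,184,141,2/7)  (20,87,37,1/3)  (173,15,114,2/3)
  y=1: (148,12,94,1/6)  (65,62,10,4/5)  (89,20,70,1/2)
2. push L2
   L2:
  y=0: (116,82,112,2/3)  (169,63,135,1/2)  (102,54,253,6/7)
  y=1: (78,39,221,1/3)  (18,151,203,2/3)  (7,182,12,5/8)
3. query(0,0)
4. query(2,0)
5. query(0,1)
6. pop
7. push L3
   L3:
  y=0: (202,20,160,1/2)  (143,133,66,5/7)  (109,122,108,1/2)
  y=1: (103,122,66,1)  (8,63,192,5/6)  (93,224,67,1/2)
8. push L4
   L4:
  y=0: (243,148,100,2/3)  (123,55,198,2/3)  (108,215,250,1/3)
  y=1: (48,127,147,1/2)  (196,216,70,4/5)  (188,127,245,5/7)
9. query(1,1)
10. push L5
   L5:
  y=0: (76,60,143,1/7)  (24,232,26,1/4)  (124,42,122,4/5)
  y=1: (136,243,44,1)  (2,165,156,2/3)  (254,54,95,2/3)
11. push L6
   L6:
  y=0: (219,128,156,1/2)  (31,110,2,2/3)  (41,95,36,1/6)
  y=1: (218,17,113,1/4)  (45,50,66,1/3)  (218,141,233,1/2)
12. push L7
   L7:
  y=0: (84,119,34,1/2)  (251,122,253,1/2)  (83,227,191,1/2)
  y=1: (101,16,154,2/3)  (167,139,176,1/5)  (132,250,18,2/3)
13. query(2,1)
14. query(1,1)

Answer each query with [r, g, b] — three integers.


at x=0,y=0 over L1,L2:
+L1 (α=2/7) → [14, 368/7, 282/7]
+L2 (α=2/3) → [82, 1516/21, 1850/21]
rounded: [82, 72, 88]

query (2,0) [L1,L2] — begin 0,0,0
+L1 (α=2/3) → [346/3, 10, 76]
+L2 (α=6/7) → [2182/21, 334/7, 1594/7]
= [104, 48, 228]

query (0,1) [L1,L2] — begin 0,0,0
after L1 α=1/6: [74/3, 2, 47/3]
after L2 α=1/3: [382/9, 43/3, 757/9]
→ [42, 14, 84]

query (1,1) [L1,L3,L4] — begin 0,0,0
L1 α=4/5: [52, 248/5, 8]
L3 α=5/6: [46/3, 1823/30, 484/3]
L4 α=4/5: [2398/15, 27743/150, 1324/15]
rounded: [160, 185, 88]

(2,1) stack=L1,L3,L4,L5,L6,L7; from [0,0,0]:
L1 α=1/2: [89/2, 10, 35]
L3 α=1/2: [275/4, 117, 51]
L4 α=5/7: [2155/14, 869/7, 1327/7]
L5 α=2/3: [3089/14, 1625/21, 2657/21]
L6 α=1/2: [6141/28, 2293/21, 3775/21]
L7 α=2/3: [4511/28, 12793/63, 4531/63]
= [161, 203, 72]

at x=1,y=1 over L1,L3,L4,L5,L6,L7:
+L1 (α=4/5) → [52, 248/5, 8]
+L3 (α=5/6) → [46/3, 1823/30, 484/3]
+L4 (α=4/5) → [2398/15, 27743/150, 1324/15]
+L5 (α=2/3) → [2458/45, 77243/450, 6004/45]
+L6 (α=1/3) → [6941/135, 88493/675, 14978/135]
+L7 (α=1/5) → [50309/675, 447797/3375, 83672/675]
= [75, 133, 124]


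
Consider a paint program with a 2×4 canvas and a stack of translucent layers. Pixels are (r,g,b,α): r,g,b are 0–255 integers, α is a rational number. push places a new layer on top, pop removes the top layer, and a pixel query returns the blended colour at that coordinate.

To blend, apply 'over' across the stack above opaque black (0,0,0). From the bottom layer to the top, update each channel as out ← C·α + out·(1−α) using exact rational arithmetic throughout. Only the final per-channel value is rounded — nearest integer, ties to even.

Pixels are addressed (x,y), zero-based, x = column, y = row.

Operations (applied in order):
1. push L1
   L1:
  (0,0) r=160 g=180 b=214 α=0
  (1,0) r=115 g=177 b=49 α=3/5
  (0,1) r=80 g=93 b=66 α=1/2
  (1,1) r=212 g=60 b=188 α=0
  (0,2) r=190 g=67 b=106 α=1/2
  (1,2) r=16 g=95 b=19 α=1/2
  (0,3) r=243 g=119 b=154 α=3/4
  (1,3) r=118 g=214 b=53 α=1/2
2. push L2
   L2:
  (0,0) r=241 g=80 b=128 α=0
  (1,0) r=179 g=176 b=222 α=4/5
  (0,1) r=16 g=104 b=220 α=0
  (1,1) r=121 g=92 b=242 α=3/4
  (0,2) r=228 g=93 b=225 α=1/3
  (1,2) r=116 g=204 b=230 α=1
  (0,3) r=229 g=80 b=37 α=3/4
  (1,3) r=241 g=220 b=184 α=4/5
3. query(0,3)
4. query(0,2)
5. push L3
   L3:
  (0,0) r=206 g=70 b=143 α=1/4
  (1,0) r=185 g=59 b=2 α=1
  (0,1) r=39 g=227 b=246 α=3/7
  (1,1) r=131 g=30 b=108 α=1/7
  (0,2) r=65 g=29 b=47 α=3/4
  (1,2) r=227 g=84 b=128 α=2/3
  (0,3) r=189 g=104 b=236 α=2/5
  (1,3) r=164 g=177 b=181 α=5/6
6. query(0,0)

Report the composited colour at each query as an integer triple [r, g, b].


query (0,3) [L1,L2] — begin 0,0,0
L1 α=3/4: [729/4, 357/4, 231/2]
L2 α=3/4: [3477/16, 1317/16, 453/8]
→ [217, 82, 57]

(0,2) stack=L1,L2; from [0,0,0]:
+L1 (α=1/2) → [95, 67/2, 53]
+L2 (α=1/3) → [418/3, 160/3, 331/3]
→ [139, 53, 110]

(0,0) stack=L1,L2,L3; from [0,0,0]:
+L1 (α=0) → [0, 0, 0]
+L2 (α=0) → [0, 0, 0]
+L3 (α=1/4) → [103/2, 35/2, 143/4]
rounded: [52, 18, 36]


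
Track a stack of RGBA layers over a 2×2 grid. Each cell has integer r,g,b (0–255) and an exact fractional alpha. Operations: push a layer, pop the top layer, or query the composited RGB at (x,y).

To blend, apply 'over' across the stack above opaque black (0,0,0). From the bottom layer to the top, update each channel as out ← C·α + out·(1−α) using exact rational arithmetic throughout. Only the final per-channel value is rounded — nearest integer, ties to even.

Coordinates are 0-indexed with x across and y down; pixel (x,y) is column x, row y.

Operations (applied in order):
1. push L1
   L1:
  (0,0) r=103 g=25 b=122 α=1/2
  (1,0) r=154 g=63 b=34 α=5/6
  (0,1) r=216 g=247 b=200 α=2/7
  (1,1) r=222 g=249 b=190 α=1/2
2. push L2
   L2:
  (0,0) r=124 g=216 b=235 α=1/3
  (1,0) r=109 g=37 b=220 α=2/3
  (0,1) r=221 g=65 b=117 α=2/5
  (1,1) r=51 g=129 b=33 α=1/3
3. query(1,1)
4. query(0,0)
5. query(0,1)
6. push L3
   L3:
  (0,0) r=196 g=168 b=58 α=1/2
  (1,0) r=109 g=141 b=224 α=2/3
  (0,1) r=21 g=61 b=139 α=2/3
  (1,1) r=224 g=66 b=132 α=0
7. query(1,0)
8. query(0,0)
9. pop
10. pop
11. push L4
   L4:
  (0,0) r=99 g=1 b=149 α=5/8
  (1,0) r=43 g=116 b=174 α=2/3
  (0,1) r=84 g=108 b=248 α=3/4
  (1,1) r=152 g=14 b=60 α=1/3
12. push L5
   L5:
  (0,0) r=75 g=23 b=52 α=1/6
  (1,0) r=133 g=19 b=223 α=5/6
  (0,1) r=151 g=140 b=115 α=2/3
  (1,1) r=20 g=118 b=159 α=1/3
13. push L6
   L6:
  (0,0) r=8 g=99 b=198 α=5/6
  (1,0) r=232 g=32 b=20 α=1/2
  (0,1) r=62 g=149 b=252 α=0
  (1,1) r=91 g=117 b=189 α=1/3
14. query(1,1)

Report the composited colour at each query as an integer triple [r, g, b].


(1,1) stack=L1,L2; from [0,0,0]:
+L1 (α=1/2) → [111, 249/2, 95]
+L2 (α=1/3) → [91, 126, 223/3]
rounded: [91, 126, 74]

at x=0,y=0 over L1,L2:
+L1 (α=1/2) → [103/2, 25/2, 61]
+L2 (α=1/3) → [227/3, 241/3, 119]
→ [76, 80, 119]

(0,1) stack=L1,L2; from [0,0,0]:
after L1 α=2/7: [432/7, 494/7, 400/7]
after L2 α=2/5: [878/7, 2392/35, 2838/35]
= [125, 68, 81]

query (1,0) [L1,L2,L3] — begin 0,0,0
L1 α=5/6: [385/3, 105/2, 85/3]
L2 α=2/3: [1039/9, 253/6, 1405/9]
L3 α=2/3: [3001/27, 1945/18, 5437/27]
→ [111, 108, 201]

(0,0) stack=L1,L2,L3; from [0,0,0]:
L1 α=1/2: [103/2, 25/2, 61]
L2 α=1/3: [227/3, 241/3, 119]
L3 α=1/2: [815/6, 745/6, 177/2]
→ [136, 124, 88]

(1,1) stack=L1,L4,L5,L6; from [0,0,0]:
L1 α=1/2: [111, 249/2, 95]
L4 α=1/3: [374/3, 263/3, 250/3]
L5 α=1/3: [808/9, 880/9, 977/9]
L6 α=1/3: [2435/27, 2813/27, 3655/27]
rounded: [90, 104, 135]


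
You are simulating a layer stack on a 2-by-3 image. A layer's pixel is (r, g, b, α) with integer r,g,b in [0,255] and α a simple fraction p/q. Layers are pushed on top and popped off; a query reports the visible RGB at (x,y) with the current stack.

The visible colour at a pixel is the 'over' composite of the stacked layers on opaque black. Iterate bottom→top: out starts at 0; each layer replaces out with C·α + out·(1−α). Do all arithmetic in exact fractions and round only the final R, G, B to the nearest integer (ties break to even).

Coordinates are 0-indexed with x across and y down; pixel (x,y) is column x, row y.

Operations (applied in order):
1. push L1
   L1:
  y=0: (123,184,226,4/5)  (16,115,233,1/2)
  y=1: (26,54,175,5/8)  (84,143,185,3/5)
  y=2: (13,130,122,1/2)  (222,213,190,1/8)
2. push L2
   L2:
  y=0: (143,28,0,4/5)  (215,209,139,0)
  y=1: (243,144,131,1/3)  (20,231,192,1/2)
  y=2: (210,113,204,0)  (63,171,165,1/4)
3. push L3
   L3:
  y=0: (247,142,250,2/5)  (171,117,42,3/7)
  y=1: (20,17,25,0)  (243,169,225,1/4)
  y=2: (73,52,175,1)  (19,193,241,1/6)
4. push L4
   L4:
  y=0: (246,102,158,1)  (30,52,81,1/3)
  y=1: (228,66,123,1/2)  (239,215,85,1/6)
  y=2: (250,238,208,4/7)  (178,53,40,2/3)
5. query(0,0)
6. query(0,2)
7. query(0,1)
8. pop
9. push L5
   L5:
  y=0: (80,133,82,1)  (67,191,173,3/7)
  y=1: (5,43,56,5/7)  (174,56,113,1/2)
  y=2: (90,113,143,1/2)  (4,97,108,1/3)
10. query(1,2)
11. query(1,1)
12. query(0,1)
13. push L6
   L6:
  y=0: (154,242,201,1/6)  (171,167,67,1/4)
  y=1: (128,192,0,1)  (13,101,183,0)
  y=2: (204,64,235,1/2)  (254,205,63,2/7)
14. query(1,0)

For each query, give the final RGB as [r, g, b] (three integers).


(0,0) stack=L1,L2,L3,L4; from [0,0,0]:
L1 α=4/5: [492/5, 736/5, 904/5]
L2 α=4/5: [3352/25, 1296/25, 904/25]
L3 α=2/5: [22406/125, 10988/125, 15212/125]
L4 α=1: [246, 102, 158]
= [246, 102, 158]

query (0,2) [L1,L2,L3,L4] — begin 0,0,0
L1 α=1/2: [13/2, 65, 61]
L2 α=0: [13/2, 65, 61]
L3 α=1: [73, 52, 175]
L4 α=4/7: [1219/7, 1108/7, 1357/7]
rounded: [174, 158, 194]

at x=0,y=1 over L1,L2,L3,L4:
+L1 (α=5/8) → [65/4, 135/4, 875/8]
+L2 (α=1/3) → [551/6, 141/2, 1399/12]
+L3 (α=0) → [551/6, 141/2, 1399/12]
+L4 (α=1/2) → [1919/12, 273/4, 2875/24]
= [160, 68, 120]

query (1,2) [L1,L2,L3,L5] — begin 0,0,0
L1 α=1/8: [111/4, 213/8, 95/4]
L2 α=1/4: [585/16, 2007/32, 945/16]
L3 α=1/6: [3229/96, 16211/192, 8581/96]
L5 α=1/3: [3421/144, 25523/288, 13765/144]
= [24, 89, 96]

(1,1) stack=L1,L2,L3,L5; from [0,0,0]:
after L1 α=3/5: [252/5, 429/5, 111]
after L2 α=1/2: [176/5, 792/5, 303/2]
after L3 α=1/4: [1743/20, 3221/20, 1359/8]
after L5 α=1/2: [5223/40, 4341/40, 2263/16]
= [131, 109, 141]

(0,1) stack=L1,L2,L3,L5; from [0,0,0]:
after L1 α=5/8: [65/4, 135/4, 875/8]
after L2 α=1/3: [551/6, 141/2, 1399/12]
after L3 α=0: [551/6, 141/2, 1399/12]
after L5 α=5/7: [626/21, 356/7, 3079/42]
rounded: [30, 51, 73]

at x=1,y=0 over L1,L2,L3,L5,L6:
after L1 α=1/2: [8, 115/2, 233/2]
after L2 α=0: [8, 115/2, 233/2]
after L3 α=3/7: [545/7, 83, 592/7]
after L5 α=3/7: [3587/49, 905/7, 6001/49]
after L6 α=1/4: [4785/49, 971/7, 10643/98]
→ [98, 139, 109]


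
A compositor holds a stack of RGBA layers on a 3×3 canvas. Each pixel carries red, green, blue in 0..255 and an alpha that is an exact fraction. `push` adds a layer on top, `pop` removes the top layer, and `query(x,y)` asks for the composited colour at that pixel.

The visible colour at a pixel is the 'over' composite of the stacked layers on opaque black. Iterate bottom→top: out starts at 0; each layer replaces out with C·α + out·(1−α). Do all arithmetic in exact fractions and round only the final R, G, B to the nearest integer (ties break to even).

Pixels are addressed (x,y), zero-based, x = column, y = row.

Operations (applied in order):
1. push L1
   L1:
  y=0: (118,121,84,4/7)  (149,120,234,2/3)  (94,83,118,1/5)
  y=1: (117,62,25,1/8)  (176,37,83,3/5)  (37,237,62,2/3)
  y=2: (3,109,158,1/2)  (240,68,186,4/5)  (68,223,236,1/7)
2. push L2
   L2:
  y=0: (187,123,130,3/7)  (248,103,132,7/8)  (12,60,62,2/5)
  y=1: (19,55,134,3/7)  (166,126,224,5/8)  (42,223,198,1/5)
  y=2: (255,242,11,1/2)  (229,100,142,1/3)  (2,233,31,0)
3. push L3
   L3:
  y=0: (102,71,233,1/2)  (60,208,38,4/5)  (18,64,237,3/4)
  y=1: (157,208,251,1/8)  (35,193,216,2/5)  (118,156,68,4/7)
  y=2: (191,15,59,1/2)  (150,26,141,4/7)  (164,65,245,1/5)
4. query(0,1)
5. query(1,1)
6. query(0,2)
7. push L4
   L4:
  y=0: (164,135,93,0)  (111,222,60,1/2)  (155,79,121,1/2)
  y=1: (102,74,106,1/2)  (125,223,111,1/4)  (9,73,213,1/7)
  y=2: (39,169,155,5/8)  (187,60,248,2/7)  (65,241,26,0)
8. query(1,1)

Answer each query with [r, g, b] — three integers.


query (0,1) [L1,L2,L3] — begin 0,0,0
L1 α=1/8: [117/8, 31/4, 25/8]
L2 α=3/7: [33/2, 28, 829/14]
L3 α=1/8: [545/16, 101/2, 1331/16]
= [34, 50, 83]

(1,1) stack=L1,L2,L3; from [0,0,0]:
after L1 α=3/5: [528/5, 111/5, 249/5]
after L2 α=5/8: [2867/20, 3483/40, 6347/40]
after L3 α=2/5: [10001/100, 25889/200, 36321/200]
= [100, 129, 182]

(0,2) stack=L1,L2,L3; from [0,0,0]:
L1 α=1/2: [3/2, 109/2, 79]
L2 α=1/2: [513/4, 593/4, 45]
L3 α=1/2: [1277/8, 653/8, 52]
= [160, 82, 52]

at x=1,y=1 over L1,L2,L3,L4:
after L1 α=3/5: [528/5, 111/5, 249/5]
after L2 α=5/8: [2867/20, 3483/40, 6347/40]
after L3 α=2/5: [10001/100, 25889/200, 36321/200]
after L4 α=1/4: [42503/400, 122267/800, 131163/800]
rounded: [106, 153, 164]


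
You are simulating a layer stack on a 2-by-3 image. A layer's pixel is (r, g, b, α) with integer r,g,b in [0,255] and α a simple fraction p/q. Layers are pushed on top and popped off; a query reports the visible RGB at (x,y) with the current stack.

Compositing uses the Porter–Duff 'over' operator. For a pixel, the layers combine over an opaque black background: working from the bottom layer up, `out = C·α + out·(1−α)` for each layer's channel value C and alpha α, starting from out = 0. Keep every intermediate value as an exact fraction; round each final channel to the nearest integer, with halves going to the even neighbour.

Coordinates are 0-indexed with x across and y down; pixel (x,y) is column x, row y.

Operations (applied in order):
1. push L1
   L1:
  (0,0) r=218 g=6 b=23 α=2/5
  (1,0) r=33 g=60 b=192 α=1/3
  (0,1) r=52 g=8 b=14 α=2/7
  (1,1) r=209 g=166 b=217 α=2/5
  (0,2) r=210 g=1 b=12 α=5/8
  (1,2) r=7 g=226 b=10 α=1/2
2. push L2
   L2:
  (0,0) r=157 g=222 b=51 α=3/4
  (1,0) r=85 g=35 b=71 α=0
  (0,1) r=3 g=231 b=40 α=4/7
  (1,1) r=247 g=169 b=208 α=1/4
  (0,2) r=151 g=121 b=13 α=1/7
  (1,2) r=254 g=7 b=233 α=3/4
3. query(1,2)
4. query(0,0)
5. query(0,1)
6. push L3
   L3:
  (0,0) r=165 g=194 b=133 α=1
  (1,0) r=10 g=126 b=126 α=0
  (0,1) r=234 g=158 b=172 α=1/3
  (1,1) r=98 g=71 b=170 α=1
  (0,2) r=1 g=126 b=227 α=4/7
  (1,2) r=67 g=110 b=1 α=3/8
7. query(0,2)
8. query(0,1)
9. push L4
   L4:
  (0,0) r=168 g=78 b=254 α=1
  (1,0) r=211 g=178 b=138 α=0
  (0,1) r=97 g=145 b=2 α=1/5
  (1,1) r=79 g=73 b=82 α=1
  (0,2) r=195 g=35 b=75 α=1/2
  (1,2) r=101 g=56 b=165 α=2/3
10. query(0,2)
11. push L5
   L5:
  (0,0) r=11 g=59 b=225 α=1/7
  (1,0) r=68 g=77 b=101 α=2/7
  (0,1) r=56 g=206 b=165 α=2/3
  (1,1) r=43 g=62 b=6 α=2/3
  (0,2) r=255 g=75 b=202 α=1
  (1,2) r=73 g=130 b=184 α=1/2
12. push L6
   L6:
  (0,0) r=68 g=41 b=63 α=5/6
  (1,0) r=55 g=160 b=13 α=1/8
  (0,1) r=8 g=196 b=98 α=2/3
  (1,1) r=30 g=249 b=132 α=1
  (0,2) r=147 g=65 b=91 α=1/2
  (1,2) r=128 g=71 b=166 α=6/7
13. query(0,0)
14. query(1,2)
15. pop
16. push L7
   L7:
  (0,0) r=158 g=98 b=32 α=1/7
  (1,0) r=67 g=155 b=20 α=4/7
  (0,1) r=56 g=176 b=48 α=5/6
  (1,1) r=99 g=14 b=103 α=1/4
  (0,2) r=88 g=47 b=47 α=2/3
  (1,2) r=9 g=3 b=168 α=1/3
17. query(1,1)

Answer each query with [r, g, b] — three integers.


query (1,2) [L1,L2] — begin 0,0,0
L1 α=1/2: [7/2, 113, 5]
L2 α=3/4: [1531/8, 67/2, 176]
rounded: [191, 34, 176]

at x=0,y=0 over L1,L2:
L1 α=2/5: [436/5, 12/5, 46/5]
L2 α=3/4: [2791/20, 1671/10, 811/20]
rounded: [140, 167, 41]

(0,1) stack=L1,L2; from [0,0,0]:
after L1 α=2/7: [104/7, 16/7, 4]
after L2 α=4/7: [396/49, 6516/49, 172/7]
→ [8, 133, 25]

query (0,2) [L1,L2,L3] — begin 0,0,0
L1 α=5/8: [525/4, 5/8, 15/2]
L2 α=1/7: [1877/14, 499/28, 58/7]
L3 α=4/7: [5687/98, 15609/196, 6530/49]
→ [58, 80, 133]

at x=0,y=1 over L1,L2,L3:
L1 α=2/7: [104/7, 16/7, 4]
L2 α=4/7: [396/49, 6516/49, 172/7]
L3 α=1/3: [4086/49, 20774/147, 516/7]
= [83, 141, 74]

query (0,2) [L1,L2,L3,L4] — begin 0,0,0
after L1 α=5/8: [525/4, 5/8, 15/2]
after L2 α=1/7: [1877/14, 499/28, 58/7]
after L3 α=4/7: [5687/98, 15609/196, 6530/49]
after L4 α=1/2: [24797/196, 22469/392, 10205/98]
rounded: [127, 57, 104]

query (0,0) [L1,L2,L3,L4,L5,L6] — begin 0,0,0
L1 α=2/5: [436/5, 12/5, 46/5]
L2 α=3/4: [2791/20, 1671/10, 811/20]
L3 α=1: [165, 194, 133]
L4 α=1: [168, 78, 254]
L5 α=1/7: [1019/7, 527/7, 1749/7]
L6 α=5/6: [1133/14, 327/7, 659/7]
= [81, 47, 94]

at x=1,y=2 over L1,L2,L3,L4,L5,L6:
after L1 α=1/2: [7/2, 113, 5]
after L2 α=3/4: [1531/8, 67/2, 176]
after L3 α=3/8: [9263/64, 995/16, 883/8]
after L4 α=2/3: [7397/64, 929/16, 3523/24]
after L5 α=1/2: [12069/128, 3009/32, 7939/48]
after L6 α=6/7: [110373/896, 16641/224, 55747/336]
= [123, 74, 166]

(1,1) stack=L1,L2,L3,L4,L5,L7; from [0,0,0]:
+L1 (α=2/5) → [418/5, 332/5, 434/5]
+L2 (α=1/4) → [2489/20, 1841/20, 1171/10]
+L3 (α=1) → [98, 71, 170]
+L4 (α=1) → [79, 73, 82]
+L5 (α=2/3) → [55, 197/3, 94/3]
+L7 (α=1/4) → [66, 211/4, 197/4]
= [66, 53, 49]


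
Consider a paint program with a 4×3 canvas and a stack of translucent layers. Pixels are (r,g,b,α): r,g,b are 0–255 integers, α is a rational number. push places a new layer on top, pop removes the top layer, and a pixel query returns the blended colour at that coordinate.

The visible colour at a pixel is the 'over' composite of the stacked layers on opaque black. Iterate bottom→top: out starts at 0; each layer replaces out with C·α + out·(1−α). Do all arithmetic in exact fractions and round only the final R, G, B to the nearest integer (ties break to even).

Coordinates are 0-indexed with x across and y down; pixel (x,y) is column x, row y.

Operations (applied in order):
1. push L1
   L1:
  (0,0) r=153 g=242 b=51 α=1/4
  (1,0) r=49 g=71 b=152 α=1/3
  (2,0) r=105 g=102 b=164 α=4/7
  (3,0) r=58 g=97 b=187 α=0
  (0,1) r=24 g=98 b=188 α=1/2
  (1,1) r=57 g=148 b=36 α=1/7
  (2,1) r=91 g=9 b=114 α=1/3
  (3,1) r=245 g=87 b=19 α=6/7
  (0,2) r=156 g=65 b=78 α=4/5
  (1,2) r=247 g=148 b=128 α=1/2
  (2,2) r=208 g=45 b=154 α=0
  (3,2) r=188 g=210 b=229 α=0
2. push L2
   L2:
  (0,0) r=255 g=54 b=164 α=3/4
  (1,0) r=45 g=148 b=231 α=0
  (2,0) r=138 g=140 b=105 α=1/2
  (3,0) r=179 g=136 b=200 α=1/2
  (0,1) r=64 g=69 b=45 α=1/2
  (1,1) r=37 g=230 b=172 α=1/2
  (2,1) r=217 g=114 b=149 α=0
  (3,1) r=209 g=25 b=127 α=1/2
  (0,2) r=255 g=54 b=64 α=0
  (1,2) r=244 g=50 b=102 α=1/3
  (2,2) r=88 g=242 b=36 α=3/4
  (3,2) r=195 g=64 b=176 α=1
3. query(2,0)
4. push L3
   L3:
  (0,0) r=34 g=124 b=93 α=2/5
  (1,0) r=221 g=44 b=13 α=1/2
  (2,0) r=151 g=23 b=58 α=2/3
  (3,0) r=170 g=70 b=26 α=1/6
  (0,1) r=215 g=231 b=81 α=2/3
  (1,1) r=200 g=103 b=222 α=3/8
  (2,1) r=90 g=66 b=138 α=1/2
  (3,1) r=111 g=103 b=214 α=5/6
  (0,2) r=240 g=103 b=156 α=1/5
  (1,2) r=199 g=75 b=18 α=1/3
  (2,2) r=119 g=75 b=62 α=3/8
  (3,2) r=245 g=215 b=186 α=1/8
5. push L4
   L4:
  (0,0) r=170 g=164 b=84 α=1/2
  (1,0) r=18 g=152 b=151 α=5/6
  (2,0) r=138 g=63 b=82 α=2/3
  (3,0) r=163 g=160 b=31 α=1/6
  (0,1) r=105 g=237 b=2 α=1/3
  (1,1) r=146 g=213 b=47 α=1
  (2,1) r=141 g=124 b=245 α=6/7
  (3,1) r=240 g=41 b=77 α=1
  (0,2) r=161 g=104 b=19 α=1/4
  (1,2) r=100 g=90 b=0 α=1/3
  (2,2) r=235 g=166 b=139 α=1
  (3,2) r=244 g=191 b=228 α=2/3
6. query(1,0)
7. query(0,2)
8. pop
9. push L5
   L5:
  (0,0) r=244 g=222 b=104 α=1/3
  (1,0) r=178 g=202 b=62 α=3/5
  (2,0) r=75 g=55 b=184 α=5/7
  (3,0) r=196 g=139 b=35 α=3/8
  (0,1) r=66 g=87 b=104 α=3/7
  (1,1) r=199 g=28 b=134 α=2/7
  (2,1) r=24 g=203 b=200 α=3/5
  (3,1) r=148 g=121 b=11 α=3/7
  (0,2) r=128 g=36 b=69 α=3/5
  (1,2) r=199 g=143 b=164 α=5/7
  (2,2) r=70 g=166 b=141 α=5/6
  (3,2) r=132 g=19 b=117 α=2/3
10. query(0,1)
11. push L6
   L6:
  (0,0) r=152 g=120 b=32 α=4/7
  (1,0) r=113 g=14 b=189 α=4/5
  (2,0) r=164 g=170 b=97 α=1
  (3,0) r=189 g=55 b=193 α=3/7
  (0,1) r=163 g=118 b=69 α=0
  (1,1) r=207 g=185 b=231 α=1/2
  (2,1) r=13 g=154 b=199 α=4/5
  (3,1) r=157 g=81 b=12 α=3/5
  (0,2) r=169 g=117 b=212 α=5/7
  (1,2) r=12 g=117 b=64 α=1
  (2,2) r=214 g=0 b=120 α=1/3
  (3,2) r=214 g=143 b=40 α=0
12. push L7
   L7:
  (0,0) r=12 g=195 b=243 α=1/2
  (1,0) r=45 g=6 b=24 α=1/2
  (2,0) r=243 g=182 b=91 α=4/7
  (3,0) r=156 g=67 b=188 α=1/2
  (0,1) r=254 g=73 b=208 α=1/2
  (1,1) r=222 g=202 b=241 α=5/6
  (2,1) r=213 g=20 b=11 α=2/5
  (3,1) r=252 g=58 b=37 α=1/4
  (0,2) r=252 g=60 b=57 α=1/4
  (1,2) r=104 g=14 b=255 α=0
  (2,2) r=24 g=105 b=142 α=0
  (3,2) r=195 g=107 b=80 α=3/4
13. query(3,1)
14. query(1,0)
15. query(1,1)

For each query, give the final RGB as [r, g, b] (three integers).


(2,0) stack=L1,L2; from [0,0,0]:
+L1 (α=4/7) → [60, 408/7, 656/7]
+L2 (α=1/2) → [99, 694/7, 1391/14]
→ [99, 99, 99]

query (1,0) [L1,L2,L3,L4] — begin 0,0,0
L1 α=1/3: [49/3, 71/3, 152/3]
L2 α=0: [49/3, 71/3, 152/3]
L3 α=1/2: [356/3, 203/6, 191/6]
L4 α=5/6: [313/9, 4763/36, 4721/36]
rounded: [35, 132, 131]

at x=0,y=2 over L1,L2,L3,L4:
+L1 (α=4/5) → [624/5, 52, 312/5]
+L2 (α=0) → [624/5, 52, 312/5]
+L3 (α=1/5) → [3696/25, 311/5, 2028/25]
+L4 (α=1/4) → [15113/100, 1453/20, 6559/100]
= [151, 73, 66]

(0,1) stack=L1,L2,L3,L5; from [0,0,0]:
after L1 α=1/2: [12, 49, 94]
after L2 α=1/2: [38, 59, 139/2]
after L3 α=2/3: [156, 521/3, 463/6]
after L5 α=3/7: [822/7, 2867/21, 266/3]
rounded: [117, 137, 89]

(3,1) stack=L1,L2,L3,L5,L6,L7; from [0,0,0]:
after L1 α=6/7: [210, 522/7, 114/7]
after L2 α=1/2: [419/2, 697/14, 1003/14]
after L3 α=5/6: [1529/12, 7907/84, 15983/84]
after L5 α=3/7: [2861/21, 15530/147, 16676/147]
after L6 α=3/5: [15613/105, 66781/735, 38644/735]
after L7 α=1/4: [24433/140, 80991/980, 47709/980]
rounded: [175, 83, 49]

query (1,0) [L1,L2,L3,L5,L6,L7] — begin 0,0,0
after L1 α=1/3: [49/3, 71/3, 152/3]
after L2 α=0: [49/3, 71/3, 152/3]
after L3 α=1/2: [356/3, 203/6, 191/6]
after L5 α=3/5: [2314/15, 2021/15, 749/15]
after L6 α=4/5: [9094/75, 2861/75, 12089/75]
after L7 α=1/2: [12469/150, 3311/150, 13889/150]
rounded: [83, 22, 93]

query (1,1) [L1,L2,L3,L5,L6,L7] — begin 0,0,0
after L1 α=1/7: [57/7, 148/7, 36/7]
after L2 α=1/2: [158/7, 879/7, 620/7]
after L3 α=3/8: [2495/28, 3279/28, 3881/28]
after L5 α=2/7: [23619/196, 17963/196, 26909/196]
after L6 α=1/2: [64191/392, 54223/392, 72185/392]
after L7 α=5/6: [166437/784, 450143/2352, 181515/784]
→ [212, 191, 232]


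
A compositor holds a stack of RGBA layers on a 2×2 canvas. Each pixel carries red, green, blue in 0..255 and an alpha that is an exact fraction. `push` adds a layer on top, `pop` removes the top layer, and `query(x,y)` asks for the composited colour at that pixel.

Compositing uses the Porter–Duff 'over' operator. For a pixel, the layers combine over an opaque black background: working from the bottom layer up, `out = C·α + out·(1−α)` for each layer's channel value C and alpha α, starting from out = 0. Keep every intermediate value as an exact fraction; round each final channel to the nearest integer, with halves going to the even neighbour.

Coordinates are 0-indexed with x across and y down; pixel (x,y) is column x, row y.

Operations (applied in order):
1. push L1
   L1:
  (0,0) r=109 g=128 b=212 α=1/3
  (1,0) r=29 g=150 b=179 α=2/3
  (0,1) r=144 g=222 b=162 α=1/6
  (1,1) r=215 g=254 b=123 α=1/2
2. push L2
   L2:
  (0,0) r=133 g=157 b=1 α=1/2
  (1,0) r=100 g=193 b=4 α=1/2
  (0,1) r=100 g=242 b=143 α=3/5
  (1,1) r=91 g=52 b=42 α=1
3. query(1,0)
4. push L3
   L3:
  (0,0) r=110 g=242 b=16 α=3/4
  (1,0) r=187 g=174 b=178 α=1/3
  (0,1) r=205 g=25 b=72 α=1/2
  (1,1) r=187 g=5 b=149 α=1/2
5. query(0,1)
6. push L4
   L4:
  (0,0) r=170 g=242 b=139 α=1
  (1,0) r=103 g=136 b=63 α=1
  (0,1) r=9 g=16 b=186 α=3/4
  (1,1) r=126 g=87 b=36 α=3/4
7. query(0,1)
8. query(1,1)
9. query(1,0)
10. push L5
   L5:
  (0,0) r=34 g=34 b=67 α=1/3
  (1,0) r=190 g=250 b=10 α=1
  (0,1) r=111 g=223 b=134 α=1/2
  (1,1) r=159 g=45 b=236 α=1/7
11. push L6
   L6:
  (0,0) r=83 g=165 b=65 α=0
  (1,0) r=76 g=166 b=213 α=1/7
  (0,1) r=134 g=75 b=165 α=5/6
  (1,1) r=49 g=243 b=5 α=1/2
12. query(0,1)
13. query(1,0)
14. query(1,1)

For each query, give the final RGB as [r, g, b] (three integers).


(1,0) stack=L1,L2; from [0,0,0]:
L1 α=2/3: [58/3, 100, 358/3]
L2 α=1/2: [179/3, 293/2, 185/3]
→ [60, 146, 62]

(0,1) stack=L1,L2,L3; from [0,0,0]:
after L1 α=1/6: [24, 37, 27]
after L2 α=3/5: [348/5, 160, 483/5]
after L3 α=1/2: [1373/10, 185/2, 843/10]
= [137, 92, 84]

query (0,1) [L1,L2,L3,L4] — begin 0,0,0
after L1 α=1/6: [24, 37, 27]
after L2 α=3/5: [348/5, 160, 483/5]
after L3 α=1/2: [1373/10, 185/2, 843/10]
after L4 α=3/4: [1643/40, 281/8, 6423/40]
→ [41, 35, 161]

(1,1) stack=L1,L2,L3,L4; from [0,0,0]:
+L1 (α=1/2) → [215/2, 127, 123/2]
+L2 (α=1) → [91, 52, 42]
+L3 (α=1/2) → [139, 57/2, 191/2]
+L4 (α=3/4) → [517/4, 579/8, 407/8]
→ [129, 72, 51]

query (1,0) [L1,L2,L3,L4] — begin 0,0,0
L1 α=2/3: [58/3, 100, 358/3]
L2 α=1/2: [179/3, 293/2, 185/3]
L3 α=1/3: [919/9, 467/3, 904/9]
L4 α=1: [103, 136, 63]
→ [103, 136, 63]

query (0,1) [L1,L2,L3,L4,L5,L6] — begin 0,0,0
+L1 (α=1/6) → [24, 37, 27]
+L2 (α=3/5) → [348/5, 160, 483/5]
+L3 (α=1/2) → [1373/10, 185/2, 843/10]
+L4 (α=3/4) → [1643/40, 281/8, 6423/40]
+L5 (α=1/2) → [6083/80, 2065/16, 11783/80]
+L6 (α=5/6) → [59683/480, 8065/96, 77783/480]
rounded: [124, 84, 162]

query (1,0) [L1,L2,L3,L4,L5,L6] — begin 0,0,0
after L1 α=2/3: [58/3, 100, 358/3]
after L2 α=1/2: [179/3, 293/2, 185/3]
after L3 α=1/3: [919/9, 467/3, 904/9]
after L4 α=1: [103, 136, 63]
after L5 α=1: [190, 250, 10]
after L6 α=1/7: [1216/7, 238, 39]
rounded: [174, 238, 39]

at x=1,y=1 over L1,L2,L3,L4,L5,L6:
after L1 α=1/2: [215/2, 127, 123/2]
after L2 α=1: [91, 52, 42]
after L3 α=1/2: [139, 57/2, 191/2]
after L4 α=3/4: [517/4, 579/8, 407/8]
after L5 α=1/7: [267/2, 1917/28, 2165/28]
after L6 α=1/2: [365/4, 8721/56, 2305/56]
= [91, 156, 41]


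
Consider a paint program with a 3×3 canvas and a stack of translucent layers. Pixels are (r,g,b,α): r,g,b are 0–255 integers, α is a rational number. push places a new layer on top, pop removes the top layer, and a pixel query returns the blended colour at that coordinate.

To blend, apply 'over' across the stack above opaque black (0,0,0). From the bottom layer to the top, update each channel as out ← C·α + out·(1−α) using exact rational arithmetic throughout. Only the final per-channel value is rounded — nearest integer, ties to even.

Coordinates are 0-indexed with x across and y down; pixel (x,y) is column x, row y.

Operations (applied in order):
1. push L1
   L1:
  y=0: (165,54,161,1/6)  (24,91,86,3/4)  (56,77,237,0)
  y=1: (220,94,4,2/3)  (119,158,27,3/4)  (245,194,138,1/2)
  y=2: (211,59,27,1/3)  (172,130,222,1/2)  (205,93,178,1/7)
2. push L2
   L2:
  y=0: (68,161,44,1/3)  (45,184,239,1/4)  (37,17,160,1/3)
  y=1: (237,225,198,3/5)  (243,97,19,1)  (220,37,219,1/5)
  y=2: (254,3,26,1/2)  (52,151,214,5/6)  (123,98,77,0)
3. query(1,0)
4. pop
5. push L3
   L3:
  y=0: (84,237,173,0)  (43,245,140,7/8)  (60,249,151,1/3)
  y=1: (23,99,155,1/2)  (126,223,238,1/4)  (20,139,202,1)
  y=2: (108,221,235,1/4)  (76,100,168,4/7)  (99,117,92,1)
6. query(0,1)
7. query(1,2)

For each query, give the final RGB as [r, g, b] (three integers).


(1,0) stack=L1,L2; from [0,0,0]:
after L1 α=3/4: [18, 273/4, 129/2]
after L2 α=1/4: [99/4, 1555/16, 865/8]
rounded: [25, 97, 108]

query (0,1) [L1,L3] — begin 0,0,0
+L1 (α=2/3) → [440/3, 188/3, 8/3]
+L3 (α=1/2) → [509/6, 485/6, 473/6]
→ [85, 81, 79]

(1,2) stack=L1,L3; from [0,0,0]:
+L1 (α=1/2) → [86, 65, 111]
+L3 (α=4/7) → [562/7, 85, 1005/7]
→ [80, 85, 144]


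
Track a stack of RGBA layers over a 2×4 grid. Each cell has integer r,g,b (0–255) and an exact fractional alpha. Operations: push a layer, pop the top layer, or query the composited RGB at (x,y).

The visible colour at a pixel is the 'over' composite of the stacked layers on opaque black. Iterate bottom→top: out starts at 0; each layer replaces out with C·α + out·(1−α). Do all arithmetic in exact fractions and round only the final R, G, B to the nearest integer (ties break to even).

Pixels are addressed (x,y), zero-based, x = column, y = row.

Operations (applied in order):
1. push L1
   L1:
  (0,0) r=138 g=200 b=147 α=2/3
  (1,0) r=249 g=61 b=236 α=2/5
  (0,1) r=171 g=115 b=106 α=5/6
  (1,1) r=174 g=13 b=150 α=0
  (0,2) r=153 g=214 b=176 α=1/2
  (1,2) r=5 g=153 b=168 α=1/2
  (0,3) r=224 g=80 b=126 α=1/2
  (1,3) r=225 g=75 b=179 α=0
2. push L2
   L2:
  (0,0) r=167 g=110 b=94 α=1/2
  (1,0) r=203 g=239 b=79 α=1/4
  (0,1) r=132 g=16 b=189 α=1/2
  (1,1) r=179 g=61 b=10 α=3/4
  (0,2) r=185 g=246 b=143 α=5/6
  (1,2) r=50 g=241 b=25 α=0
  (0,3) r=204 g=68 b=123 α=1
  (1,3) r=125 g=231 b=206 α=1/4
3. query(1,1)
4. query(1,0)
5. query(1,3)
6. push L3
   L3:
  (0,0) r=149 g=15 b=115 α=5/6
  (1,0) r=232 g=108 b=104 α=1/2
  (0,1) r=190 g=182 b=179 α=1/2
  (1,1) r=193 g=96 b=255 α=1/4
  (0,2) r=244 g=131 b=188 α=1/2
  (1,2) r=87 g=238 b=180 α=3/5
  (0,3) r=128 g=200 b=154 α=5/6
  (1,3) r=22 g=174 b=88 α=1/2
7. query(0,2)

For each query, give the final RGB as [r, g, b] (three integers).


(1,1) stack=L1,L2; from [0,0,0]:
after L1 α=0: [0, 0, 0]
after L2 α=3/4: [537/4, 183/4, 15/2]
= [134, 46, 8]

at x=1,y=0 over L1,L2:
L1 α=2/5: [498/5, 122/5, 472/5]
L2 α=1/4: [2509/20, 1561/20, 1811/20]
rounded: [125, 78, 91]

query (1,3) [L1,L2] — begin 0,0,0
after L1 α=0: [0, 0, 0]
after L2 α=1/4: [125/4, 231/4, 103/2]
→ [31, 58, 52]

query (0,2) [L1,L2,L3] — begin 0,0,0
+L1 (α=1/2) → [153/2, 107, 88]
+L2 (α=5/6) → [2003/12, 1337/6, 803/6]
+L3 (α=1/2) → [4931/24, 2123/12, 1931/12]
= [205, 177, 161]


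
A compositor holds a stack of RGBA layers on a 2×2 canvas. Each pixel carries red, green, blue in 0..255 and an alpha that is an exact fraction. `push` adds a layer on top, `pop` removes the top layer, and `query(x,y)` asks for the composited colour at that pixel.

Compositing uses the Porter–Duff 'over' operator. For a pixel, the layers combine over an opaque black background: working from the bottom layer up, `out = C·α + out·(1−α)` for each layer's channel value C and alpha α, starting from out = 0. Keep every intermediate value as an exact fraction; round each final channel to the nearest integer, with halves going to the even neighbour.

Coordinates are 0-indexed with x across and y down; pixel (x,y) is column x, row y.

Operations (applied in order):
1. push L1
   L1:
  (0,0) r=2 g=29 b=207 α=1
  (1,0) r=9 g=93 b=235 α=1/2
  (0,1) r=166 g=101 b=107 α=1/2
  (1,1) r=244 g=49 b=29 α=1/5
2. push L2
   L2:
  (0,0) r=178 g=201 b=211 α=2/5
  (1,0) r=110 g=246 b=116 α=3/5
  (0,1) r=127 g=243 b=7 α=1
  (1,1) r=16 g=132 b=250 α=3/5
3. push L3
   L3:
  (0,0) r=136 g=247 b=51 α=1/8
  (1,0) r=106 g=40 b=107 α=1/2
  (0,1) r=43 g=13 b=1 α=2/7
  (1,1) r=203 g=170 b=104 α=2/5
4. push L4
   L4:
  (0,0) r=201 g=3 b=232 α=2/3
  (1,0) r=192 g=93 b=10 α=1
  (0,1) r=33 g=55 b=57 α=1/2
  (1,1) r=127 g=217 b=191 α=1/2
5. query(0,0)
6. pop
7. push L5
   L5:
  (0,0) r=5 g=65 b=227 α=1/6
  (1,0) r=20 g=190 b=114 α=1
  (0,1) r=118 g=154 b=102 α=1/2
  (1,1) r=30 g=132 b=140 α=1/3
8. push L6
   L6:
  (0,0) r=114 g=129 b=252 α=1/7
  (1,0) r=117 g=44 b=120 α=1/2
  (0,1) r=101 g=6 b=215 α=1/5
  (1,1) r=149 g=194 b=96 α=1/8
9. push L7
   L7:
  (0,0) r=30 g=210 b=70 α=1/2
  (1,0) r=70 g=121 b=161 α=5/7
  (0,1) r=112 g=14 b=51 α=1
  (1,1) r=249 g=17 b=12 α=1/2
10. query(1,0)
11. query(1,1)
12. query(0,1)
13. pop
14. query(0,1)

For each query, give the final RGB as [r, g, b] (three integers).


(0,0) stack=L1,L2,L3,L4; from [0,0,0]:
L1 α=1: [2, 29, 207]
L2 α=2/5: [362/5, 489/5, 1043/5]
L3 α=1/8: [1607/20, 2329/20, 1889/10]
L4 α=2/3: [9647/60, 2449/60, 6529/30]
→ [161, 41, 218]

at x=1,y=0 over L1,L2,L3,L5,L6,L7:
+L1 (α=1/2) → [9/2, 93/2, 235/2]
+L2 (α=3/5) → [339/5, 831/5, 583/5]
+L3 (α=1/2) → [869/10, 1031/10, 559/5]
+L5 (α=1) → [20, 190, 114]
+L6 (α=1/2) → [137/2, 117, 117]
+L7 (α=5/7) → [487/7, 839/7, 1039/7]
→ [70, 120, 148]

query (1,1) [L1,L2,L3,L5,L6,L7] — begin 0,0,0
after L1 α=1/5: [244/5, 49/5, 29/5]
after L2 α=3/5: [728/25, 2078/25, 3808/25]
after L3 α=2/5: [12334/125, 14734/125, 16624/125]
after L5 α=1/3: [28418/375, 45968/375, 16916/125]
after L6 α=1/8: [254801/3000, 197263/1500, 32603/250]
after L7 α=1/2: [1001801/6000, 222763/3000, 35603/500]
→ [167, 74, 71]

(0,1) stack=L1,L2,L3,L5,L6,L7; from [0,0,0]:
after L1 α=1/2: [83, 101/2, 107/2]
after L2 α=1: [127, 243, 7]
after L3 α=2/7: [103, 1241/7, 37/7]
after L5 α=1/2: [221/2, 2319/14, 751/14]
after L6 α=1/5: [543/5, 936/7, 3007/35]
after L7 α=1: [112, 14, 51]
→ [112, 14, 51]

at x=0,y=1 over L1,L2,L3,L5,L6:
+L1 (α=1/2) → [83, 101/2, 107/2]
+L2 (α=1) → [127, 243, 7]
+L3 (α=2/7) → [103, 1241/7, 37/7]
+L5 (α=1/2) → [221/2, 2319/14, 751/14]
+L6 (α=1/5) → [543/5, 936/7, 3007/35]
→ [109, 134, 86]


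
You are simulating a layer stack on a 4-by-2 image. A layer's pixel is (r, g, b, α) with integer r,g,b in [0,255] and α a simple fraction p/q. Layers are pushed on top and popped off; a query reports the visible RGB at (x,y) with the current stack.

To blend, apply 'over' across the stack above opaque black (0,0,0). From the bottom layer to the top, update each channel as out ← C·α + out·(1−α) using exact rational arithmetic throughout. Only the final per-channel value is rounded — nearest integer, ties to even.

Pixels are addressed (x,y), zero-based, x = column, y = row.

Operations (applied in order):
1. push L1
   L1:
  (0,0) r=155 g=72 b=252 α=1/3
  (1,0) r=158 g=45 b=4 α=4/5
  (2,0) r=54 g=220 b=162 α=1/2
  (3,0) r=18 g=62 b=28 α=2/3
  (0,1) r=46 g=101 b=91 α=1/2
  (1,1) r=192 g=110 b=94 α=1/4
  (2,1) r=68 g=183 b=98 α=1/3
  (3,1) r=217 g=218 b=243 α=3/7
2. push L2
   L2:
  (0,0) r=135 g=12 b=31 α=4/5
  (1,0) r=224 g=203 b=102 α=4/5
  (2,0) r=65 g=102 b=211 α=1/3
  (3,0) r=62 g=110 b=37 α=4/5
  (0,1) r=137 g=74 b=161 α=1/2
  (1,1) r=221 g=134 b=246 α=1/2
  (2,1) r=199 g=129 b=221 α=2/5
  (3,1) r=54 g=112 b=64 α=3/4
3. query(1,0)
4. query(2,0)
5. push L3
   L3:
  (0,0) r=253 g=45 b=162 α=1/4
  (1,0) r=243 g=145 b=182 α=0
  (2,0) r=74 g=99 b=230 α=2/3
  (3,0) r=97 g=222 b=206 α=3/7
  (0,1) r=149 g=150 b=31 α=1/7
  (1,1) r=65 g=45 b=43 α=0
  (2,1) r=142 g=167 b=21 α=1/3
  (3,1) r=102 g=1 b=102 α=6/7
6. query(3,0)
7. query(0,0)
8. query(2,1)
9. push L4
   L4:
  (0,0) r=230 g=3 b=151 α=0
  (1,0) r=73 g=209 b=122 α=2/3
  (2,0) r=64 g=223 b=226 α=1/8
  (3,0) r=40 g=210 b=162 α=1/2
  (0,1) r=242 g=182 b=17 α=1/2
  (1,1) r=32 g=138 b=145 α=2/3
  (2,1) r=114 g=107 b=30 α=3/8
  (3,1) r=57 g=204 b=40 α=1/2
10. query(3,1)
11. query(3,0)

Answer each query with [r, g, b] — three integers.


at x=1,y=0 over L1,L2:
+L1 (α=4/5) → [632/5, 36, 16/5]
+L2 (α=4/5) → [5112/25, 848/5, 2056/25]
= [204, 170, 82]

(2,0) stack=L1,L2; from [0,0,0]:
after L1 α=1/2: [27, 110, 81]
after L2 α=1/3: [119/3, 322/3, 373/3]
→ [40, 107, 124]

(3,0) stack=L1,L2,L3; from [0,0,0]:
after L1 α=2/3: [12, 124/3, 56/3]
after L2 α=4/5: [52, 1444/15, 100/3]
after L3 α=3/7: [499/7, 15766/105, 322/3]
= [71, 150, 107]

(0,0) stack=L1,L2,L3; from [0,0,0]:
L1 α=1/3: [155/3, 24, 84]
L2 α=4/5: [355/3, 72/5, 208/5]
L3 α=1/4: [152, 441/20, 717/10]
rounded: [152, 22, 72]

(2,1) stack=L1,L2,L3; from [0,0,0]:
+L1 (α=1/3) → [68/3, 61, 98/3]
+L2 (α=2/5) → [466/5, 441/5, 108]
+L3 (α=1/3) → [1642/15, 1717/15, 79]
rounded: [109, 114, 79]

(3,1) stack=L1,L2,L3,L4; from [0,0,0]:
+L1 (α=3/7) → [93, 654/7, 729/7]
+L2 (α=3/4) → [255/4, 1503/14, 2073/28]
+L3 (α=6/7) → [2703/28, 1587/98, 19209/196]
+L4 (α=1/2) → [4299/56, 21579/196, 27049/392]
rounded: [77, 110, 69]

query (3,0) [L1,L2,L3,L4] — begin 0,0,0
+L1 (α=2/3) → [12, 124/3, 56/3]
+L2 (α=4/5) → [52, 1444/15, 100/3]
+L3 (α=3/7) → [499/7, 15766/105, 322/3]
+L4 (α=1/2) → [779/14, 18908/105, 404/3]
→ [56, 180, 135]


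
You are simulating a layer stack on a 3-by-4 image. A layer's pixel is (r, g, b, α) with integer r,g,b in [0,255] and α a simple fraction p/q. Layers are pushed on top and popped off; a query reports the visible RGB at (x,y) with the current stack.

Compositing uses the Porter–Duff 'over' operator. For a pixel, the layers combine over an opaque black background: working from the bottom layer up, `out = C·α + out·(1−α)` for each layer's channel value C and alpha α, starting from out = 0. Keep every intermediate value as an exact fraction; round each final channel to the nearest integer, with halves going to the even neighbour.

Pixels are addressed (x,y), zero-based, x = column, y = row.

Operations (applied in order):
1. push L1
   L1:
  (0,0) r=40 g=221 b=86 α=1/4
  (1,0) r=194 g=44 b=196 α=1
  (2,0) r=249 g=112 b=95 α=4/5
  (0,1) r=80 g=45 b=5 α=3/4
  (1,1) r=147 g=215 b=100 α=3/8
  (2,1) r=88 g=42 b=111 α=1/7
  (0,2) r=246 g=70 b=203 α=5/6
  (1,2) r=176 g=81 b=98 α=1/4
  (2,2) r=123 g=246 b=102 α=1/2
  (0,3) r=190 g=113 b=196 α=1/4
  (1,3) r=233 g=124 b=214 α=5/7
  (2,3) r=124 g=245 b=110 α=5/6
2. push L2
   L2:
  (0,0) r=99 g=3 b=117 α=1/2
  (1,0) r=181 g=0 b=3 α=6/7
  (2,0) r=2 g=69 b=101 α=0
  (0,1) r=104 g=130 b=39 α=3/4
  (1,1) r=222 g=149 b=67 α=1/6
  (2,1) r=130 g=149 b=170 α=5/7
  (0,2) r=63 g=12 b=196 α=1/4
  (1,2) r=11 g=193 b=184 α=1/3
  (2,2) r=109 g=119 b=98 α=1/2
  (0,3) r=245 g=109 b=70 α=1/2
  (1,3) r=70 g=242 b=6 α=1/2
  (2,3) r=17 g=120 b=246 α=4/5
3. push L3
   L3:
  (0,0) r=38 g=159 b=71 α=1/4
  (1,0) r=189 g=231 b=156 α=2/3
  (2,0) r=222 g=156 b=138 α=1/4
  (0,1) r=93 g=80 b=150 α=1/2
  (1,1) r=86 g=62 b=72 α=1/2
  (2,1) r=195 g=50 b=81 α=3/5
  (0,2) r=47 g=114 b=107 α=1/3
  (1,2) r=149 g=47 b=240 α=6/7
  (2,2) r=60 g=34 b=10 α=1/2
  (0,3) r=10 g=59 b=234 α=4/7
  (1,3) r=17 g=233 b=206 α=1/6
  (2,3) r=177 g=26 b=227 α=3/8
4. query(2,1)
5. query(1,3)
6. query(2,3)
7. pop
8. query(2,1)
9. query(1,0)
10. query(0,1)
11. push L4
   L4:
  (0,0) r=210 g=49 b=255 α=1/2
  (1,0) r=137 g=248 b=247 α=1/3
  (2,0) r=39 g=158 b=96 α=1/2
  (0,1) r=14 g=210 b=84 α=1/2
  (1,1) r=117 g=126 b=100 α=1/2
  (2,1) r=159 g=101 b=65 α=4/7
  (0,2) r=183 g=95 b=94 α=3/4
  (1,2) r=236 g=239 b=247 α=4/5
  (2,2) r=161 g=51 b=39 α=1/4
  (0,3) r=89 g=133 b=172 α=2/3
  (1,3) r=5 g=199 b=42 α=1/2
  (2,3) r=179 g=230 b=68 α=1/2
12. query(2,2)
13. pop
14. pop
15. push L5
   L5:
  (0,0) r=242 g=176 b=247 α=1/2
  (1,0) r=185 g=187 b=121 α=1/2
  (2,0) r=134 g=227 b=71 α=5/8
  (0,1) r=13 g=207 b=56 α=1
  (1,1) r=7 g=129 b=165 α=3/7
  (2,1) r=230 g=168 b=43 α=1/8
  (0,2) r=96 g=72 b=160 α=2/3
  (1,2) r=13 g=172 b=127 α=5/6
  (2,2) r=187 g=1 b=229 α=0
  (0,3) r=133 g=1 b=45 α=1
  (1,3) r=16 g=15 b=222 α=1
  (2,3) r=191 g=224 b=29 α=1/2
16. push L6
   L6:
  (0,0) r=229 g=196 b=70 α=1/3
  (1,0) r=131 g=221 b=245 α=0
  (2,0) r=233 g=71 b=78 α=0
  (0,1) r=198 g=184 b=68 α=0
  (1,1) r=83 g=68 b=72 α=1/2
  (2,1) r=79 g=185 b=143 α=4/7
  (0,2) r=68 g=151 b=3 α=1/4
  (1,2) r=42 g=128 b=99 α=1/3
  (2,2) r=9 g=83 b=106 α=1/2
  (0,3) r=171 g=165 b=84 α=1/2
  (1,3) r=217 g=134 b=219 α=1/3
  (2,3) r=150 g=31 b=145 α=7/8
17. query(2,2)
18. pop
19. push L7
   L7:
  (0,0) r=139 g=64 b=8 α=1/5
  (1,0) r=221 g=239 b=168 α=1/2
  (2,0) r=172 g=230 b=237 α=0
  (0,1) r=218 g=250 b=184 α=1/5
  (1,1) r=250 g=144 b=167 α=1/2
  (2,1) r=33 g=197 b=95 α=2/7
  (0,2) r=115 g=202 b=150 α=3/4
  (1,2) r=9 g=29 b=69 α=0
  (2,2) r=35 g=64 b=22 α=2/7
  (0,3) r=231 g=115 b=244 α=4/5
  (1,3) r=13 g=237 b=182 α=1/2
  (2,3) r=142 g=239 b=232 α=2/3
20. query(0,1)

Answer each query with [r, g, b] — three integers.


query (2,1) [L1,L2,L3] — begin 0,0,0
+L1 (α=1/7) → [88/7, 6, 111/7]
+L2 (α=5/7) → [4726/49, 757/7, 6172/49]
+L3 (α=3/5) → [38117/245, 2564/35, 24251/245]
rounded: [156, 73, 99]

(1,3) stack=L1,L2,L3; from [0,0,0]:
L1 α=5/7: [1165/7, 620/7, 1070/7]
L2 α=1/2: [1655/14, 1157/7, 556/7]
L3 α=1/6: [8513/84, 1236/7, 2111/21]
= [101, 177, 101]

(2,3) stack=L1,L2,L3; from [0,0,0]:
L1 α=5/6: [310/3, 1225/6, 275/3]
L2 α=4/5: [514/15, 821/6, 3227/15]
L3 α=3/8: [2107/24, 4573/48, 2635/12]
rounded: [88, 95, 220]

at x=2,y=1 over L1,L2:
+L1 (α=1/7) → [88/7, 6, 111/7]
+L2 (α=5/7) → [4726/49, 757/7, 6172/49]
= [96, 108, 126]

(1,0) stack=L1,L2; from [0,0,0]:
after L1 α=1: [194, 44, 196]
after L2 α=6/7: [1280/7, 44/7, 214/7]
= [183, 6, 31]

at x=0,y=1 over L1,L2:
+L1 (α=3/4) → [60, 135/4, 15/4]
+L2 (α=3/4) → [93, 1695/16, 483/16]
→ [93, 106, 30]

(2,2) stack=L1,L2,L4; from [0,0,0]:
after L1 α=1/2: [123/2, 123, 51]
after L2 α=1/2: [341/4, 121, 149/2]
after L4 α=1/4: [1667/16, 207/2, 525/8]
rounded: [104, 104, 66]

at x=2,y=2 over L1,L5,L6:
after L1 α=1/2: [123/2, 123, 51]
after L5 α=0: [123/2, 123, 51]
after L6 α=1/2: [141/4, 103, 157/2]
→ [35, 103, 78]

query (0,1) [L1,L5,L7] — begin 0,0,0
after L1 α=3/4: [60, 135/4, 15/4]
after L5 α=1: [13, 207, 56]
after L7 α=1/5: [54, 1078/5, 408/5]
rounded: [54, 216, 82]
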